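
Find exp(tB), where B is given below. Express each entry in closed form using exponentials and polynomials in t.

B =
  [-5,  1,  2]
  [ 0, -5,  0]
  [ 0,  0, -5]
e^{tB} =
  [exp(-5*t), t*exp(-5*t), 2*t*exp(-5*t)]
  [0, exp(-5*t), 0]
  [0, 0, exp(-5*t)]

Strategy: write B = P · J · P⁻¹ where J is a Jordan canonical form, so e^{tB} = P · e^{tJ} · P⁻¹, and e^{tJ} can be computed block-by-block.

B has Jordan form
J =
  [-5,  1,  0]
  [ 0, -5,  0]
  [ 0,  0, -5]
(up to reordering of blocks).

Per-block formulas:
  For a 1×1 block at λ = -5: exp(t · [-5]) = [e^(-5t)].
  For a 2×2 Jordan block J_2(-5): exp(t · J_2(-5)) = e^(-5t)·(I + t·N), where N is the 2×2 nilpotent shift.

After assembling e^{tJ} and conjugating by P, we get:

e^{tB} =
  [exp(-5*t), t*exp(-5*t), 2*t*exp(-5*t)]
  [0, exp(-5*t), 0]
  [0, 0, exp(-5*t)]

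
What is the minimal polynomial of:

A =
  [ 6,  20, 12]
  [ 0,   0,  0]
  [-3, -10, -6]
x^2

The characteristic polynomial is χ_A(x) = x^3, so the eigenvalues are known. The minimal polynomial is
  m_A(x) = Π_λ (x − λ)^{k_λ}
where k_λ is the size of the *largest* Jordan block for λ (equivalently, the smallest k with (A − λI)^k v = 0 for every generalised eigenvector v of λ).

  λ = 0: largest Jordan block has size 2, contributing (x − 0)^2

So m_A(x) = x^2 = x^2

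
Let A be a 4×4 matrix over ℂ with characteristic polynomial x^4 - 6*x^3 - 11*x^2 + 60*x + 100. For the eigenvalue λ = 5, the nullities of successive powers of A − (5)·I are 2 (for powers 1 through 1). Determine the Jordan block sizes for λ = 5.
Block sizes for λ = 5: [1, 1]

From the dimensions of kernels of powers, the number of Jordan blocks of size at least j is d_j − d_{j−1} where d_j = dim ker(N^j) (with d_0 = 0). Computing the differences gives [2].
The number of blocks of size exactly k is (#blocks of size ≥ k) − (#blocks of size ≥ k + 1), so the partition is: 2 block(s) of size 1.
In nonincreasing order the block sizes are [1, 1].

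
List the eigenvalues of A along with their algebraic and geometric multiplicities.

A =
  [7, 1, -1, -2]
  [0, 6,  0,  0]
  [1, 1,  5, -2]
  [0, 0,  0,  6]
λ = 6: alg = 4, geom = 3

Step 1 — factor the characteristic polynomial to read off the algebraic multiplicities:
  χ_A(x) = (x - 6)^4

Step 2 — compute geometric multiplicities via the rank-nullity identity g(λ) = n − rank(A − λI):
  rank(A − (6)·I) = 1, so dim ker(A − (6)·I) = n − 1 = 3

Summary:
  λ = 6: algebraic multiplicity = 4, geometric multiplicity = 3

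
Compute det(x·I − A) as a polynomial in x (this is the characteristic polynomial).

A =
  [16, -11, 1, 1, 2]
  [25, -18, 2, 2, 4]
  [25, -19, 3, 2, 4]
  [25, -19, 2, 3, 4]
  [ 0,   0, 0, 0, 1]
x^5 - 5*x^4 + 10*x^3 - 10*x^2 + 5*x - 1

Expanding det(x·I − A) (e.g. by cofactor expansion or by noting that A is similar to its Jordan form J, which has the same characteristic polynomial as A) gives
  χ_A(x) = x^5 - 5*x^4 + 10*x^3 - 10*x^2 + 5*x - 1
which factors as (x - 1)^5. The eigenvalues (with algebraic multiplicities) are λ = 1 with multiplicity 5.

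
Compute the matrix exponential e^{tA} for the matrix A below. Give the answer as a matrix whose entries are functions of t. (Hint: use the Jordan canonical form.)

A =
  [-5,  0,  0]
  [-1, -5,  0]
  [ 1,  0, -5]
e^{tA} =
  [exp(-5*t), 0, 0]
  [-t*exp(-5*t), exp(-5*t), 0]
  [t*exp(-5*t), 0, exp(-5*t)]

Strategy: write A = P · J · P⁻¹ where J is a Jordan canonical form, so e^{tA} = P · e^{tJ} · P⁻¹, and e^{tJ} can be computed block-by-block.

A has Jordan form
J =
  [-5,  1,  0]
  [ 0, -5,  0]
  [ 0,  0, -5]
(up to reordering of blocks).

Per-block formulas:
  For a 1×1 block at λ = -5: exp(t · [-5]) = [e^(-5t)].
  For a 2×2 Jordan block J_2(-5): exp(t · J_2(-5)) = e^(-5t)·(I + t·N), where N is the 2×2 nilpotent shift.

After assembling e^{tJ} and conjugating by P, we get:

e^{tA} =
  [exp(-5*t), 0, 0]
  [-t*exp(-5*t), exp(-5*t), 0]
  [t*exp(-5*t), 0, exp(-5*t)]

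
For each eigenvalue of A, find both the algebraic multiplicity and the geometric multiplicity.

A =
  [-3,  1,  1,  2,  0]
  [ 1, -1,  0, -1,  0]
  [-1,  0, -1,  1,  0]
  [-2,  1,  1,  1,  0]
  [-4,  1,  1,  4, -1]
λ = -1: alg = 5, geom = 3

Step 1 — factor the characteristic polynomial to read off the algebraic multiplicities:
  χ_A(x) = (x + 1)^5

Step 2 — compute geometric multiplicities via the rank-nullity identity g(λ) = n − rank(A − λI):
  rank(A − (-1)·I) = 2, so dim ker(A − (-1)·I) = n − 2 = 3

Summary:
  λ = -1: algebraic multiplicity = 5, geometric multiplicity = 3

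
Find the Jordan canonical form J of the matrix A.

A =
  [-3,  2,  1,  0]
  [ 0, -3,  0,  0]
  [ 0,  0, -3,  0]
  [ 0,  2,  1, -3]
J_2(-3) ⊕ J_1(-3) ⊕ J_1(-3)

The characteristic polynomial is
  det(x·I − A) = x^4 + 12*x^3 + 54*x^2 + 108*x + 81 = (x + 3)^4

Eigenvalues and multiplicities (the geometric multiplicity of λ is n − rank(A − λI), which equals the number of Jordan blocks for λ):
  λ = -3: algebraic multiplicity = 4, geometric multiplicity = 3

Determining the block sizes for each eigenvalue:
  λ = -3: 3 blocks summing to 4 forces exactly one block of size 2 and the rest size 1 → block sizes [2, 1, 1]

Assembling the blocks gives a Jordan form
J =
  [-3,  1,  0,  0]
  [ 0, -3,  0,  0]
  [ 0,  0, -3,  0]
  [ 0,  0,  0, -3]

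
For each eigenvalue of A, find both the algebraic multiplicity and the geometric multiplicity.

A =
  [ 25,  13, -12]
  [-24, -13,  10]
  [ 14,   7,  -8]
λ = -1: alg = 2, geom = 1; λ = 6: alg = 1, geom = 1

Step 1 — factor the characteristic polynomial to read off the algebraic multiplicities:
  χ_A(x) = (x - 6)*(x + 1)^2

Step 2 — compute geometric multiplicities via the rank-nullity identity g(λ) = n − rank(A − λI):
  rank(A − (-1)·I) = 2, so dim ker(A − (-1)·I) = n − 2 = 1
  rank(A − (6)·I) = 2, so dim ker(A − (6)·I) = n − 2 = 1

Summary:
  λ = -1: algebraic multiplicity = 2, geometric multiplicity = 1
  λ = 6: algebraic multiplicity = 1, geometric multiplicity = 1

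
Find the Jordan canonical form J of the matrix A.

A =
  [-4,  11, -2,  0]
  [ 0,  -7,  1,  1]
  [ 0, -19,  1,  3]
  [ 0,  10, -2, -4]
J_3(-4) ⊕ J_1(-2)

The characteristic polynomial is
  det(x·I − A) = x^4 + 14*x^3 + 72*x^2 + 160*x + 128 = (x + 2)*(x + 4)^3

Eigenvalues and multiplicities (the geometric multiplicity of λ is n − rank(A − λI), which equals the number of Jordan blocks for λ):
  λ = -4: algebraic multiplicity = 3, geometric multiplicity = 1
  λ = -2: algebraic multiplicity = 1, geometric multiplicity = 1

Determining the block sizes for each eigenvalue:
  λ = -4: one block (gm = 1), so the single block has size am = 3 → block sizes [3]
  λ = -2: one block (gm = 1), so the single block has size am = 1 → block sizes [1]

Assembling the blocks gives a Jordan form
J =
  [-4,  1,  0,  0]
  [ 0, -4,  1,  0]
  [ 0,  0, -4,  0]
  [ 0,  0,  0, -2]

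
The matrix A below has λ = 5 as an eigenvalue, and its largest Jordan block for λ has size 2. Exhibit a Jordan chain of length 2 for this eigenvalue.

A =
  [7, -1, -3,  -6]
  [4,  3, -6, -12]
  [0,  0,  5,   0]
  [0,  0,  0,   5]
A Jordan chain for λ = 5 of length 2:
v_1 = (2, 4, 0, 0)ᵀ
v_2 = (1, 0, 0, 0)ᵀ

Let N = A − (5)·I. We want v_2 with N^2 v_2 = 0 but N^1 v_2 ≠ 0; then v_{j-1} := N · v_j for j = 2, …, 2.

Pick v_2 = (1, 0, 0, 0)ᵀ.
Then v_1 = N · v_2 = (2, 4, 0, 0)ᵀ.

Sanity check: (A − (5)·I) v_1 = (0, 0, 0, 0)ᵀ = 0. ✓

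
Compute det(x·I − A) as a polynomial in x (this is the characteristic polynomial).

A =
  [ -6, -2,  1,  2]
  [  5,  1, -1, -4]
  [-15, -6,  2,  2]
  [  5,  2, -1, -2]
x^4 + 5*x^3 + 9*x^2 + 7*x + 2

Expanding det(x·I − A) (e.g. by cofactor expansion or by noting that A is similar to its Jordan form J, which has the same characteristic polynomial as A) gives
  χ_A(x) = x^4 + 5*x^3 + 9*x^2 + 7*x + 2
which factors as (x + 1)^3*(x + 2). The eigenvalues (with algebraic multiplicities) are λ = -2 with multiplicity 1, λ = -1 with multiplicity 3.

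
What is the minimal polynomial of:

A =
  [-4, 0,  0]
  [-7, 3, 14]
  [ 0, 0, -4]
x^2 + x - 12

The characteristic polynomial is χ_A(x) = (x - 3)*(x + 4)^2, so the eigenvalues are known. The minimal polynomial is
  m_A(x) = Π_λ (x − λ)^{k_λ}
where k_λ is the size of the *largest* Jordan block for λ (equivalently, the smallest k with (A − λI)^k v = 0 for every generalised eigenvector v of λ).

  λ = -4: largest Jordan block has size 1, contributing (x + 4)
  λ = 3: largest Jordan block has size 1, contributing (x − 3)

So m_A(x) = (x - 3)*(x + 4) = x^2 + x - 12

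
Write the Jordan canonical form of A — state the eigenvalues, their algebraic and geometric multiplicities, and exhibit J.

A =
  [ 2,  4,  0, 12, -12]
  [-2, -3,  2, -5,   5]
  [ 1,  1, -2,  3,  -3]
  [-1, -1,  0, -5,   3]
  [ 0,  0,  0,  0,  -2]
J_3(-2) ⊕ J_1(-2) ⊕ J_1(-2)

The characteristic polynomial is
  det(x·I − A) = x^5 + 10*x^4 + 40*x^3 + 80*x^2 + 80*x + 32 = (x + 2)^5

Eigenvalues and multiplicities (the geometric multiplicity of λ is n − rank(A − λI), which equals the number of Jordan blocks for λ):
  λ = -2: algebraic multiplicity = 5, geometric multiplicity = 3

Determining the block sizes for each eigenvalue:
  λ = -2: with am = 5 and gm = 3, the partition is not yet determined (e.g. several partitions of 5 into 3 parts exist). Let N = A − (-2)·I. Computing rank(N^1) = 2, rank(N^2) = 1, rank(N^3) = 0; the number of blocks of size ≥ j is rank(N^{j−1}) − rank(N^j), giving [3, 1, 1]. So we have 1 block(s) of size 3, 2 block(s) of size 1 → block sizes [3, 1, 1]

Assembling the blocks gives a Jordan form
J =
  [-2,  1,  0,  0,  0]
  [ 0, -2,  1,  0,  0]
  [ 0,  0, -2,  0,  0]
  [ 0,  0,  0, -2,  0]
  [ 0,  0,  0,  0, -2]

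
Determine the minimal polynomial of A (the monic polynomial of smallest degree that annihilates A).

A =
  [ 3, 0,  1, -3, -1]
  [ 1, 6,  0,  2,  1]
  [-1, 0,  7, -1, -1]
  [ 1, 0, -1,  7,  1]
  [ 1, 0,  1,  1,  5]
x^3 - 16*x^2 + 84*x - 144

The characteristic polynomial is χ_A(x) = (x - 6)^4*(x - 4), so the eigenvalues are known. The minimal polynomial is
  m_A(x) = Π_λ (x − λ)^{k_λ}
where k_λ is the size of the *largest* Jordan block for λ (equivalently, the smallest k with (A − λI)^k v = 0 for every generalised eigenvector v of λ).

  λ = 4: largest Jordan block has size 1, contributing (x − 4)
  λ = 6: largest Jordan block has size 2, contributing (x − 6)^2

So m_A(x) = (x - 6)^2*(x - 4) = x^3 - 16*x^2 + 84*x - 144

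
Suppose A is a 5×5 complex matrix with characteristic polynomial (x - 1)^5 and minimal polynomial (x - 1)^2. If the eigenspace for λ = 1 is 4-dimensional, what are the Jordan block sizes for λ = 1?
Block sizes for λ = 1: [2, 1, 1, 1]

Step 1 — from the characteristic polynomial, algebraic multiplicity of λ = 1 is 5. From dim ker(A − (1)·I) = 4, there are exactly 4 Jordan blocks for λ = 1.
Step 2 — from the minimal polynomial, the factor (x − 1)^2 tells us the largest block for λ = 1 has size 2.
Step 3 — with total size 5, 4 blocks, and largest block 2, the block sizes (in nonincreasing order) are [2, 1, 1, 1].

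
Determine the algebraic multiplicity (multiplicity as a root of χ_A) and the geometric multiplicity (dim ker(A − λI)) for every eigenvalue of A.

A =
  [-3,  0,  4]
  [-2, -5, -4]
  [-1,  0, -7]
λ = -5: alg = 3, geom = 2

Step 1 — factor the characteristic polynomial to read off the algebraic multiplicities:
  χ_A(x) = (x + 5)^3

Step 2 — compute geometric multiplicities via the rank-nullity identity g(λ) = n − rank(A − λI):
  rank(A − (-5)·I) = 1, so dim ker(A − (-5)·I) = n − 1 = 2

Summary:
  λ = -5: algebraic multiplicity = 3, geometric multiplicity = 2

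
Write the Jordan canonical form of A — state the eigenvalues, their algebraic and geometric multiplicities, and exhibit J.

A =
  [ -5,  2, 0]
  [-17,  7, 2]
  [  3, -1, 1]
J_3(1)

The characteristic polynomial is
  det(x·I − A) = x^3 - 3*x^2 + 3*x - 1 = (x - 1)^3

Eigenvalues and multiplicities (the geometric multiplicity of λ is n − rank(A − λI), which equals the number of Jordan blocks for λ):
  λ = 1: algebraic multiplicity = 3, geometric multiplicity = 1

Determining the block sizes for each eigenvalue:
  λ = 1: one block (gm = 1), so the single block has size am = 3 → block sizes [3]

Assembling the blocks gives a Jordan form
J =
  [1, 1, 0]
  [0, 1, 1]
  [0, 0, 1]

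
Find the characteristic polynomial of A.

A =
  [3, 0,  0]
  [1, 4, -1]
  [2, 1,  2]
x^3 - 9*x^2 + 27*x - 27

Expanding det(x·I − A) (e.g. by cofactor expansion or by noting that A is similar to its Jordan form J, which has the same characteristic polynomial as A) gives
  χ_A(x) = x^3 - 9*x^2 + 27*x - 27
which factors as (x - 3)^3. The eigenvalues (with algebraic multiplicities) are λ = 3 with multiplicity 3.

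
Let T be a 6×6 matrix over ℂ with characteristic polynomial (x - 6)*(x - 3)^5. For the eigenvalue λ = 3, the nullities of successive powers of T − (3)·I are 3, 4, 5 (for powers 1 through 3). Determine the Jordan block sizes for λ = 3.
Block sizes for λ = 3: [3, 1, 1]

From the dimensions of kernels of powers, the number of Jordan blocks of size at least j is d_j − d_{j−1} where d_j = dim ker(N^j) (with d_0 = 0). Computing the differences gives [3, 1, 1].
The number of blocks of size exactly k is (#blocks of size ≥ k) − (#blocks of size ≥ k + 1), so the partition is: 2 block(s) of size 1, 1 block(s) of size 3.
In nonincreasing order the block sizes are [3, 1, 1].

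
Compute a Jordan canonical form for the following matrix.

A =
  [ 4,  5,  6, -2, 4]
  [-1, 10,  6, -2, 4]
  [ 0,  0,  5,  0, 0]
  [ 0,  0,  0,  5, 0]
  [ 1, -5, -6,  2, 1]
J_2(5) ⊕ J_1(5) ⊕ J_1(5) ⊕ J_1(5)

The characteristic polynomial is
  det(x·I − A) = x^5 - 25*x^4 + 250*x^3 - 1250*x^2 + 3125*x - 3125 = (x - 5)^5

Eigenvalues and multiplicities (the geometric multiplicity of λ is n − rank(A − λI), which equals the number of Jordan blocks for λ):
  λ = 5: algebraic multiplicity = 5, geometric multiplicity = 4

Determining the block sizes for each eigenvalue:
  λ = 5: 4 blocks summing to 5 forces exactly one block of size 2 and the rest size 1 → block sizes [2, 1, 1, 1]

Assembling the blocks gives a Jordan form
J =
  [5, 1, 0, 0, 0]
  [0, 5, 0, 0, 0]
  [0, 0, 5, 0, 0]
  [0, 0, 0, 5, 0]
  [0, 0, 0, 0, 5]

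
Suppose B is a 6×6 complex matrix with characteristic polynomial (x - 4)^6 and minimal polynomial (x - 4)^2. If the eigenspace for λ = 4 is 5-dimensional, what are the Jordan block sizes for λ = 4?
Block sizes for λ = 4: [2, 1, 1, 1, 1]

Step 1 — from the characteristic polynomial, algebraic multiplicity of λ = 4 is 6. From dim ker(B − (4)·I) = 5, there are exactly 5 Jordan blocks for λ = 4.
Step 2 — from the minimal polynomial, the factor (x − 4)^2 tells us the largest block for λ = 4 has size 2.
Step 3 — with total size 6, 5 blocks, and largest block 2, the block sizes (in nonincreasing order) are [2, 1, 1, 1, 1].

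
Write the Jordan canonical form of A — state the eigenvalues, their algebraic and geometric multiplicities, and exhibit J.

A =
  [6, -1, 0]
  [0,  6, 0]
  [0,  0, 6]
J_2(6) ⊕ J_1(6)

The characteristic polynomial is
  det(x·I − A) = x^3 - 18*x^2 + 108*x - 216 = (x - 6)^3

Eigenvalues and multiplicities (the geometric multiplicity of λ is n − rank(A − λI), which equals the number of Jordan blocks for λ):
  λ = 6: algebraic multiplicity = 3, geometric multiplicity = 2

Determining the block sizes for each eigenvalue:
  λ = 6: 2 blocks summing to 3 forces exactly one block of size 2 and the rest size 1 → block sizes [2, 1]

Assembling the blocks gives a Jordan form
J =
  [6, 1, 0]
  [0, 6, 0]
  [0, 0, 6]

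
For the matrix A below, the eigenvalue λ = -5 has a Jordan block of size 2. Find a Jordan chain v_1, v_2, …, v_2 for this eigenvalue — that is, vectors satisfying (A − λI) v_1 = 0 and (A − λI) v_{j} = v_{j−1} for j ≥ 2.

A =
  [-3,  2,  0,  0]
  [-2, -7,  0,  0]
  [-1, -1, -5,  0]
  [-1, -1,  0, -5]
A Jordan chain for λ = -5 of length 2:
v_1 = (2, -2, -1, -1)ᵀ
v_2 = (1, 0, 0, 0)ᵀ

Let N = A − (-5)·I. We want v_2 with N^2 v_2 = 0 but N^1 v_2 ≠ 0; then v_{j-1} := N · v_j for j = 2, …, 2.

Pick v_2 = (1, 0, 0, 0)ᵀ.
Then v_1 = N · v_2 = (2, -2, -1, -1)ᵀ.

Sanity check: (A − (-5)·I) v_1 = (0, 0, 0, 0)ᵀ = 0. ✓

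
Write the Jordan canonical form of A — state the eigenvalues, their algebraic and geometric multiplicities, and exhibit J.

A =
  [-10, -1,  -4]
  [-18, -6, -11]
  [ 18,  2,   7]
J_2(-4) ⊕ J_1(-1)

The characteristic polynomial is
  det(x·I − A) = x^3 + 9*x^2 + 24*x + 16 = (x + 1)*(x + 4)^2

Eigenvalues and multiplicities (the geometric multiplicity of λ is n − rank(A − λI), which equals the number of Jordan blocks for λ):
  λ = -4: algebraic multiplicity = 2, geometric multiplicity = 1
  λ = -1: algebraic multiplicity = 1, geometric multiplicity = 1

Determining the block sizes for each eigenvalue:
  λ = -4: one block (gm = 1), so the single block has size am = 2 → block sizes [2]
  λ = -1: one block (gm = 1), so the single block has size am = 1 → block sizes [1]

Assembling the blocks gives a Jordan form
J =
  [-4,  1,  0]
  [ 0, -4,  0]
  [ 0,  0, -1]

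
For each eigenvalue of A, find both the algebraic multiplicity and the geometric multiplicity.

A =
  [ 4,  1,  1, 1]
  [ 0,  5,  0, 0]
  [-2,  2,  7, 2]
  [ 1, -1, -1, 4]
λ = 5: alg = 4, geom = 3

Step 1 — factor the characteristic polynomial to read off the algebraic multiplicities:
  χ_A(x) = (x - 5)^4

Step 2 — compute geometric multiplicities via the rank-nullity identity g(λ) = n − rank(A − λI):
  rank(A − (5)·I) = 1, so dim ker(A − (5)·I) = n − 1 = 3

Summary:
  λ = 5: algebraic multiplicity = 4, geometric multiplicity = 3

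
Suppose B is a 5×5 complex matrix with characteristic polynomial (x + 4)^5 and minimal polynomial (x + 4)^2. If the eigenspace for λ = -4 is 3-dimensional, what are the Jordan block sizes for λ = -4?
Block sizes for λ = -4: [2, 2, 1]

Step 1 — from the characteristic polynomial, algebraic multiplicity of λ = -4 is 5. From dim ker(B − (-4)·I) = 3, there are exactly 3 Jordan blocks for λ = -4.
Step 2 — from the minimal polynomial, the factor (x + 4)^2 tells us the largest block for λ = -4 has size 2.
Step 3 — with total size 5, 3 blocks, and largest block 2, the block sizes (in nonincreasing order) are [2, 2, 1].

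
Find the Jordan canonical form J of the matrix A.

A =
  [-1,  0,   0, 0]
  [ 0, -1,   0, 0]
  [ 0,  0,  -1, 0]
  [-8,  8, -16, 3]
J_1(-1) ⊕ J_1(-1) ⊕ J_1(-1) ⊕ J_1(3)

The characteristic polynomial is
  det(x·I − A) = x^4 - 6*x^2 - 8*x - 3 = (x - 3)*(x + 1)^3

Eigenvalues and multiplicities (the geometric multiplicity of λ is n − rank(A − λI), which equals the number of Jordan blocks for λ):
  λ = -1: algebraic multiplicity = 3, geometric multiplicity = 3
  λ = 3: algebraic multiplicity = 1, geometric multiplicity = 1

Determining the block sizes for each eigenvalue:
  λ = -1: gm = am = 3, so every block has size 1 → block sizes [1, 1, 1]
  λ = 3: one block (gm = 1), so the single block has size am = 1 → block sizes [1]

Assembling the blocks gives a Jordan form
J =
  [-1,  0,  0, 0]
  [ 0, -1,  0, 0]
  [ 0,  0, -1, 0]
  [ 0,  0,  0, 3]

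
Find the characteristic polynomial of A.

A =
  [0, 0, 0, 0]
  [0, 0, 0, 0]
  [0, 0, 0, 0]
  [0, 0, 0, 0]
x^4

Expanding det(x·I − A) (e.g. by cofactor expansion or by noting that A is similar to its Jordan form J, which has the same characteristic polynomial as A) gives
  χ_A(x) = x^4
which factors as x^4. The eigenvalues (with algebraic multiplicities) are λ = 0 with multiplicity 4.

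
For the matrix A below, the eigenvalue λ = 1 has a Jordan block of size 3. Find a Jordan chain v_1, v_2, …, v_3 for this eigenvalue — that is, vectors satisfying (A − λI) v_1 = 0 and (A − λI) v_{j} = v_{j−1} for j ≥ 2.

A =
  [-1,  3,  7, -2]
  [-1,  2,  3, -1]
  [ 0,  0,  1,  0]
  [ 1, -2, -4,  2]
A Jordan chain for λ = 1 of length 3:
v_1 = (-1, 0, 0, 1)ᵀ
v_2 = (-2, -1, 0, 1)ᵀ
v_3 = (1, 0, 0, 0)ᵀ

Let N = A − (1)·I. We want v_3 with N^3 v_3 = 0 but N^2 v_3 ≠ 0; then v_{j-1} := N · v_j for j = 3, …, 2.

Pick v_3 = (1, 0, 0, 0)ᵀ.
Then v_2 = N · v_3 = (-2, -1, 0, 1)ᵀ.
Then v_1 = N · v_2 = (-1, 0, 0, 1)ᵀ.

Sanity check: (A − (1)·I) v_1 = (0, 0, 0, 0)ᵀ = 0. ✓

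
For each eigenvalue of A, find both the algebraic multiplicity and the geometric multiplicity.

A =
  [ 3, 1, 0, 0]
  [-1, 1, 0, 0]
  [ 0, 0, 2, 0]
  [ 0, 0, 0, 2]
λ = 2: alg = 4, geom = 3

Step 1 — factor the characteristic polynomial to read off the algebraic multiplicities:
  χ_A(x) = (x - 2)^4

Step 2 — compute geometric multiplicities via the rank-nullity identity g(λ) = n − rank(A − λI):
  rank(A − (2)·I) = 1, so dim ker(A − (2)·I) = n − 1 = 3

Summary:
  λ = 2: algebraic multiplicity = 4, geometric multiplicity = 3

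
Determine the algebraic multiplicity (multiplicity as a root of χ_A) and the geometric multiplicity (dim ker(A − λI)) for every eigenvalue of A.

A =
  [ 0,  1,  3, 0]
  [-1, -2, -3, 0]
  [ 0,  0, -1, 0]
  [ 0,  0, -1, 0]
λ = -1: alg = 3, geom = 2; λ = 0: alg = 1, geom = 1

Step 1 — factor the characteristic polynomial to read off the algebraic multiplicities:
  χ_A(x) = x*(x + 1)^3

Step 2 — compute geometric multiplicities via the rank-nullity identity g(λ) = n − rank(A − λI):
  rank(A − (-1)·I) = 2, so dim ker(A − (-1)·I) = n − 2 = 2
  rank(A − (0)·I) = 3, so dim ker(A − (0)·I) = n − 3 = 1

Summary:
  λ = -1: algebraic multiplicity = 3, geometric multiplicity = 2
  λ = 0: algebraic multiplicity = 1, geometric multiplicity = 1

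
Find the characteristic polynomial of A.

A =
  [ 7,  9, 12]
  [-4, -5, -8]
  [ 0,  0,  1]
x^3 - 3*x^2 + 3*x - 1

Expanding det(x·I − A) (e.g. by cofactor expansion or by noting that A is similar to its Jordan form J, which has the same characteristic polynomial as A) gives
  χ_A(x) = x^3 - 3*x^2 + 3*x - 1
which factors as (x - 1)^3. The eigenvalues (with algebraic multiplicities) are λ = 1 with multiplicity 3.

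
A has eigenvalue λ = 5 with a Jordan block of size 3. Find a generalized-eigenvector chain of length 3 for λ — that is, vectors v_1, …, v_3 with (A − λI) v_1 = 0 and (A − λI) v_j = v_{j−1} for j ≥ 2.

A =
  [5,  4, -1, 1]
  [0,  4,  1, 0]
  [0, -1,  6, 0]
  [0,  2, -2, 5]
A Jordan chain for λ = 5 of length 3:
v_1 = (-1, 0, 0, 0)ᵀ
v_2 = (4, -1, -1, 2)ᵀ
v_3 = (0, 1, 0, 0)ᵀ

Let N = A − (5)·I. We want v_3 with N^3 v_3 = 0 but N^2 v_3 ≠ 0; then v_{j-1} := N · v_j for j = 3, …, 2.

Pick v_3 = (0, 1, 0, 0)ᵀ.
Then v_2 = N · v_3 = (4, -1, -1, 2)ᵀ.
Then v_1 = N · v_2 = (-1, 0, 0, 0)ᵀ.

Sanity check: (A − (5)·I) v_1 = (0, 0, 0, 0)ᵀ = 0. ✓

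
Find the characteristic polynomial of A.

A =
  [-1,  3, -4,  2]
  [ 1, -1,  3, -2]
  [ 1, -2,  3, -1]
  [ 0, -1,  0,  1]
x^4 - 2*x^3 + x^2

Expanding det(x·I − A) (e.g. by cofactor expansion or by noting that A is similar to its Jordan form J, which has the same characteristic polynomial as A) gives
  χ_A(x) = x^4 - 2*x^3 + x^2
which factors as x^2*(x - 1)^2. The eigenvalues (with algebraic multiplicities) are λ = 0 with multiplicity 2, λ = 1 with multiplicity 2.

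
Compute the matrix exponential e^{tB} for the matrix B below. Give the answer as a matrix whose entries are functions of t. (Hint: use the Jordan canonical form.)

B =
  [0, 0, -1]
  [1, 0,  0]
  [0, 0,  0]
e^{tB} =
  [1, 0, -t]
  [t, 1, -t^2/2]
  [0, 0, 1]

Strategy: write B = P · J · P⁻¹ where J is a Jordan canonical form, so e^{tB} = P · e^{tJ} · P⁻¹, and e^{tJ} can be computed block-by-block.

B has Jordan form
J =
  [0, 1, 0]
  [0, 0, 1]
  [0, 0, 0]
(up to reordering of blocks).

Per-block formulas:
  For a 3×3 Jordan block J_3(0): exp(t · J_3(0)) = e^(0t)·(I + t·N + (t^2/2)·N^2), where N is the 3×3 nilpotent shift.

After assembling e^{tJ} and conjugating by P, we get:

e^{tB} =
  [1, 0, -t]
  [t, 1, -t^2/2]
  [0, 0, 1]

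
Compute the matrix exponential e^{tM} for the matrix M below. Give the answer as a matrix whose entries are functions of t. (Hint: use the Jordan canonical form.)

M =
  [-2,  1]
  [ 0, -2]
e^{tM} =
  [exp(-2*t), t*exp(-2*t)]
  [0, exp(-2*t)]

Strategy: write M = P · J · P⁻¹ where J is a Jordan canonical form, so e^{tM} = P · e^{tJ} · P⁻¹, and e^{tJ} can be computed block-by-block.

M has Jordan form
J =
  [-2,  1]
  [ 0, -2]
(up to reordering of blocks).

Per-block formulas:
  For a 2×2 Jordan block J_2(-2): exp(t · J_2(-2)) = e^(-2t)·(I + t·N), where N is the 2×2 nilpotent shift.

After assembling e^{tJ} and conjugating by P, we get:

e^{tM} =
  [exp(-2*t), t*exp(-2*t)]
  [0, exp(-2*t)]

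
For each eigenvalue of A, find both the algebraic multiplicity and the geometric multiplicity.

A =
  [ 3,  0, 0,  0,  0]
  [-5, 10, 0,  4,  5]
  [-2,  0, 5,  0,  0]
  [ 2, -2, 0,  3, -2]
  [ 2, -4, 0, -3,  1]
λ = 3: alg = 1, geom = 1; λ = 4: alg = 1, geom = 1; λ = 5: alg = 3, geom = 2

Step 1 — factor the characteristic polynomial to read off the algebraic multiplicities:
  χ_A(x) = (x - 5)^3*(x - 4)*(x - 3)

Step 2 — compute geometric multiplicities via the rank-nullity identity g(λ) = n − rank(A − λI):
  rank(A − (3)·I) = 4, so dim ker(A − (3)·I) = n − 4 = 1
  rank(A − (4)·I) = 4, so dim ker(A − (4)·I) = n − 4 = 1
  rank(A − (5)·I) = 3, so dim ker(A − (5)·I) = n − 3 = 2

Summary:
  λ = 3: algebraic multiplicity = 1, geometric multiplicity = 1
  λ = 4: algebraic multiplicity = 1, geometric multiplicity = 1
  λ = 5: algebraic multiplicity = 3, geometric multiplicity = 2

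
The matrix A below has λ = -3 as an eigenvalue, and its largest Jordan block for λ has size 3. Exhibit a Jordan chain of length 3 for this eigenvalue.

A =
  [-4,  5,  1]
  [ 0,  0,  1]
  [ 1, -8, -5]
A Jordan chain for λ = -3 of length 3:
v_1 = (2, 1, -3)ᵀ
v_2 = (-1, 0, 1)ᵀ
v_3 = (1, 0, 0)ᵀ

Let N = A − (-3)·I. We want v_3 with N^3 v_3 = 0 but N^2 v_3 ≠ 0; then v_{j-1} := N · v_j for j = 3, …, 2.

Pick v_3 = (1, 0, 0)ᵀ.
Then v_2 = N · v_3 = (-1, 0, 1)ᵀ.
Then v_1 = N · v_2 = (2, 1, -3)ᵀ.

Sanity check: (A − (-3)·I) v_1 = (0, 0, 0)ᵀ = 0. ✓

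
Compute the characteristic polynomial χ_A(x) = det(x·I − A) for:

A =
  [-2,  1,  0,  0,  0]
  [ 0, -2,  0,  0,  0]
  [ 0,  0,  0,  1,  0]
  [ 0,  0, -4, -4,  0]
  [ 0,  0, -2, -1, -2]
x^5 + 10*x^4 + 40*x^3 + 80*x^2 + 80*x + 32

Expanding det(x·I − A) (e.g. by cofactor expansion or by noting that A is similar to its Jordan form J, which has the same characteristic polynomial as A) gives
  χ_A(x) = x^5 + 10*x^4 + 40*x^3 + 80*x^2 + 80*x + 32
which factors as (x + 2)^5. The eigenvalues (with algebraic multiplicities) are λ = -2 with multiplicity 5.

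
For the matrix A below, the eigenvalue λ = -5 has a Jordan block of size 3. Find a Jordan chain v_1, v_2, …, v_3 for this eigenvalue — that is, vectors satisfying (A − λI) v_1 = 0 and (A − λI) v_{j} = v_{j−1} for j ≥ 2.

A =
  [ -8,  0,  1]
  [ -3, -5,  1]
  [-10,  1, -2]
A Jordan chain for λ = -5 of length 3:
v_1 = (-1, -1, -3)ᵀ
v_2 = (-3, -3, -10)ᵀ
v_3 = (1, 0, 0)ᵀ

Let N = A − (-5)·I. We want v_3 with N^3 v_3 = 0 but N^2 v_3 ≠ 0; then v_{j-1} := N · v_j for j = 3, …, 2.

Pick v_3 = (1, 0, 0)ᵀ.
Then v_2 = N · v_3 = (-3, -3, -10)ᵀ.
Then v_1 = N · v_2 = (-1, -1, -3)ᵀ.

Sanity check: (A − (-5)·I) v_1 = (0, 0, 0)ᵀ = 0. ✓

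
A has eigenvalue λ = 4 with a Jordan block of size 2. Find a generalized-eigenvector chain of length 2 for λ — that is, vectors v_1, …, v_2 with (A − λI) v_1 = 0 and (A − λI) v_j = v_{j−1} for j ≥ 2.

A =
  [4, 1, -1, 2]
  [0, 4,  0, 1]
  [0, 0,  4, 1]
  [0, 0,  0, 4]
A Jordan chain for λ = 4 of length 2:
v_1 = (1, 0, 0, 0)ᵀ
v_2 = (0, 1, 0, 0)ᵀ

Let N = A − (4)·I. We want v_2 with N^2 v_2 = 0 but N^1 v_2 ≠ 0; then v_{j-1} := N · v_j for j = 2, …, 2.

Pick v_2 = (0, 1, 0, 0)ᵀ.
Then v_1 = N · v_2 = (1, 0, 0, 0)ᵀ.

Sanity check: (A − (4)·I) v_1 = (0, 0, 0, 0)ᵀ = 0. ✓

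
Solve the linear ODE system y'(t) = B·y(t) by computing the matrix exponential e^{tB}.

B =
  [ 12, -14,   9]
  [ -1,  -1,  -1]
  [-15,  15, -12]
e^{tB} =
  [-t*exp(-2*t) + 3*exp(3*t) - 2*exp(-2*t), t*exp(-2*t) - 3*exp(3*t) + 3*exp(-2*t), -t*exp(-2*t) + 2*exp(3*t) - 2*exp(-2*t)]
  [-t*exp(-2*t), t*exp(-2*t) + exp(-2*t), -t*exp(-2*t)]
  [-3*exp(3*t) + 3*exp(-2*t), 3*exp(3*t) - 3*exp(-2*t), -2*exp(3*t) + 3*exp(-2*t)]

Strategy: write B = P · J · P⁻¹ where J is a Jordan canonical form, so e^{tB} = P · e^{tJ} · P⁻¹, and e^{tJ} can be computed block-by-block.

B has Jordan form
J =
  [-2,  1, 0]
  [ 0, -2, 0]
  [ 0,  0, 3]
(up to reordering of blocks).

Per-block formulas:
  For a 1×1 block at λ = 3: exp(t · [3]) = [e^(3t)].
  For a 2×2 Jordan block J_2(-2): exp(t · J_2(-2)) = e^(-2t)·(I + t·N), where N is the 2×2 nilpotent shift.

After assembling e^{tJ} and conjugating by P, we get:

e^{tB} =
  [-t*exp(-2*t) + 3*exp(3*t) - 2*exp(-2*t), t*exp(-2*t) - 3*exp(3*t) + 3*exp(-2*t), -t*exp(-2*t) + 2*exp(3*t) - 2*exp(-2*t)]
  [-t*exp(-2*t), t*exp(-2*t) + exp(-2*t), -t*exp(-2*t)]
  [-3*exp(3*t) + 3*exp(-2*t), 3*exp(3*t) - 3*exp(-2*t), -2*exp(3*t) + 3*exp(-2*t)]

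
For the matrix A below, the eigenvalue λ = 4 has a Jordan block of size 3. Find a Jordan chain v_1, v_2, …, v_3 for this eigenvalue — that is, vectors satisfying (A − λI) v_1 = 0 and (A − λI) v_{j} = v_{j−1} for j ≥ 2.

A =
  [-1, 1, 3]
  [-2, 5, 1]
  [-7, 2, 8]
A Jordan chain for λ = 4 of length 3:
v_1 = (2, 1, 3)ᵀ
v_2 = (-5, -2, -7)ᵀ
v_3 = (1, 0, 0)ᵀ

Let N = A − (4)·I. We want v_3 with N^3 v_3 = 0 but N^2 v_3 ≠ 0; then v_{j-1} := N · v_j for j = 3, …, 2.

Pick v_3 = (1, 0, 0)ᵀ.
Then v_2 = N · v_3 = (-5, -2, -7)ᵀ.
Then v_1 = N · v_2 = (2, 1, 3)ᵀ.

Sanity check: (A − (4)·I) v_1 = (0, 0, 0)ᵀ = 0. ✓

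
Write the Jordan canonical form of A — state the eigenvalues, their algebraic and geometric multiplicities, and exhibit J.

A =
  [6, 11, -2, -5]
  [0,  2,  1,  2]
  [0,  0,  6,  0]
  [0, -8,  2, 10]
J_3(6) ⊕ J_1(6)

The characteristic polynomial is
  det(x·I − A) = x^4 - 24*x^3 + 216*x^2 - 864*x + 1296 = (x - 6)^4

Eigenvalues and multiplicities (the geometric multiplicity of λ is n − rank(A − λI), which equals the number of Jordan blocks for λ):
  λ = 6: algebraic multiplicity = 4, geometric multiplicity = 2

Determining the block sizes for each eigenvalue:
  λ = 6: with am = 4 and gm = 2, the partition is not yet determined (e.g. several partitions of 4 into 2 parts exist). Let N = A − (6)·I. Computing rank(N^1) = 2, rank(N^2) = 1, rank(N^3) = 0; the number of blocks of size ≥ j is rank(N^{j−1}) − rank(N^j), giving [2, 1, 1]. So we have 1 block(s) of size 3, 1 block(s) of size 1 → block sizes [3, 1]

Assembling the blocks gives a Jordan form
J =
  [6, 1, 0, 0]
  [0, 6, 1, 0]
  [0, 0, 6, 0]
  [0, 0, 0, 6]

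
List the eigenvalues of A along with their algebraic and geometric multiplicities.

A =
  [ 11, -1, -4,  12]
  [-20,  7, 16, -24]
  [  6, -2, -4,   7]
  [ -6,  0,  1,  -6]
λ = 1: alg = 2, geom = 1; λ = 3: alg = 2, geom = 1

Step 1 — factor the characteristic polynomial to read off the algebraic multiplicities:
  χ_A(x) = (x - 3)^2*(x - 1)^2

Step 2 — compute geometric multiplicities via the rank-nullity identity g(λ) = n − rank(A − λI):
  rank(A − (1)·I) = 3, so dim ker(A − (1)·I) = n − 3 = 1
  rank(A − (3)·I) = 3, so dim ker(A − (3)·I) = n − 3 = 1

Summary:
  λ = 1: algebraic multiplicity = 2, geometric multiplicity = 1
  λ = 3: algebraic multiplicity = 2, geometric multiplicity = 1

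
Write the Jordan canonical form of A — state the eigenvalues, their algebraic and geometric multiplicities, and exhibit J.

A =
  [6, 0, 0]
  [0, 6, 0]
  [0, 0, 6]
J_1(6) ⊕ J_1(6) ⊕ J_1(6)

The characteristic polynomial is
  det(x·I − A) = x^3 - 18*x^2 + 108*x - 216 = (x - 6)^3

Eigenvalues and multiplicities (the geometric multiplicity of λ is n − rank(A − λI), which equals the number of Jordan blocks for λ):
  λ = 6: algebraic multiplicity = 3, geometric multiplicity = 3

Determining the block sizes for each eigenvalue:
  λ = 6: gm = am = 3, so every block has size 1 → block sizes [1, 1, 1]

Assembling the blocks gives a Jordan form
J =
  [6, 0, 0]
  [0, 6, 0]
  [0, 0, 6]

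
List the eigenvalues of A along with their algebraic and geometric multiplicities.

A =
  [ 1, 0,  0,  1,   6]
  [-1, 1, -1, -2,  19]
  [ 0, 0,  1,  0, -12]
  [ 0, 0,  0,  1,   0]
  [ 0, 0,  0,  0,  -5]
λ = -5: alg = 1, geom = 1; λ = 1: alg = 4, geom = 2

Step 1 — factor the characteristic polynomial to read off the algebraic multiplicities:
  χ_A(x) = (x - 1)^4*(x + 5)

Step 2 — compute geometric multiplicities via the rank-nullity identity g(λ) = n − rank(A − λI):
  rank(A − (-5)·I) = 4, so dim ker(A − (-5)·I) = n − 4 = 1
  rank(A − (1)·I) = 3, so dim ker(A − (1)·I) = n − 3 = 2

Summary:
  λ = -5: algebraic multiplicity = 1, geometric multiplicity = 1
  λ = 1: algebraic multiplicity = 4, geometric multiplicity = 2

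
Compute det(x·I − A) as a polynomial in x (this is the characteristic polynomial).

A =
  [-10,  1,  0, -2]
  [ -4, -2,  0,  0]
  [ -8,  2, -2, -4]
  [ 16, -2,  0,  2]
x^4 + 12*x^3 + 52*x^2 + 96*x + 64

Expanding det(x·I − A) (e.g. by cofactor expansion or by noting that A is similar to its Jordan form J, which has the same characteristic polynomial as A) gives
  χ_A(x) = x^4 + 12*x^3 + 52*x^2 + 96*x + 64
which factors as (x + 2)^2*(x + 4)^2. The eigenvalues (with algebraic multiplicities) are λ = -4 with multiplicity 2, λ = -2 with multiplicity 2.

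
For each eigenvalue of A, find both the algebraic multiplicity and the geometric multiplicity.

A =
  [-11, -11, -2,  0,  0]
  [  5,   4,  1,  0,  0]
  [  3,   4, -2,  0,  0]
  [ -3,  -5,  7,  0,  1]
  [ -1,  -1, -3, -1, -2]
λ = -3: alg = 3, geom = 1; λ = -1: alg = 2, geom = 1

Step 1 — factor the characteristic polynomial to read off the algebraic multiplicities:
  χ_A(x) = (x + 1)^2*(x + 3)^3

Step 2 — compute geometric multiplicities via the rank-nullity identity g(λ) = n − rank(A − λI):
  rank(A − (-3)·I) = 4, so dim ker(A − (-3)·I) = n − 4 = 1
  rank(A − (-1)·I) = 4, so dim ker(A − (-1)·I) = n − 4 = 1

Summary:
  λ = -3: algebraic multiplicity = 3, geometric multiplicity = 1
  λ = -1: algebraic multiplicity = 2, geometric multiplicity = 1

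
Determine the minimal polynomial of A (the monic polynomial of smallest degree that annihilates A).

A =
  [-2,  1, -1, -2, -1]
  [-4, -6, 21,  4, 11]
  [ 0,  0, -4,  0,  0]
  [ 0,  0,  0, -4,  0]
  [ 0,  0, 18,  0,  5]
x^4 + 7*x^3 - 12*x^2 - 176*x - 320

The characteristic polynomial is χ_A(x) = (x - 5)*(x + 4)^4, so the eigenvalues are known. The minimal polynomial is
  m_A(x) = Π_λ (x − λ)^{k_λ}
where k_λ is the size of the *largest* Jordan block for λ (equivalently, the smallest k with (A − λI)^k v = 0 for every generalised eigenvector v of λ).

  λ = -4: largest Jordan block has size 3, contributing (x + 4)^3
  λ = 5: largest Jordan block has size 1, contributing (x − 5)

So m_A(x) = (x - 5)*(x + 4)^3 = x^4 + 7*x^3 - 12*x^2 - 176*x - 320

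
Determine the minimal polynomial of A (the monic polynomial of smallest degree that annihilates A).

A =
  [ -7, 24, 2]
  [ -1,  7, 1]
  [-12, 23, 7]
x^3 - 7*x^2 - 24*x + 180

The characteristic polynomial is χ_A(x) = (x - 6)^2*(x + 5), so the eigenvalues are known. The minimal polynomial is
  m_A(x) = Π_λ (x − λ)^{k_λ}
where k_λ is the size of the *largest* Jordan block for λ (equivalently, the smallest k with (A − λI)^k v = 0 for every generalised eigenvector v of λ).

  λ = -5: largest Jordan block has size 1, contributing (x + 5)
  λ = 6: largest Jordan block has size 2, contributing (x − 6)^2

So m_A(x) = (x - 6)^2*(x + 5) = x^3 - 7*x^2 - 24*x + 180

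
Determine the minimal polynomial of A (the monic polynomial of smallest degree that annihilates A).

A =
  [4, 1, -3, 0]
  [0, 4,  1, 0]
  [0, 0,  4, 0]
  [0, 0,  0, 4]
x^3 - 12*x^2 + 48*x - 64

The characteristic polynomial is χ_A(x) = (x - 4)^4, so the eigenvalues are known. The minimal polynomial is
  m_A(x) = Π_λ (x − λ)^{k_λ}
where k_λ is the size of the *largest* Jordan block for λ (equivalently, the smallest k with (A − λI)^k v = 0 for every generalised eigenvector v of λ).

  λ = 4: largest Jordan block has size 3, contributing (x − 4)^3

So m_A(x) = (x - 4)^3 = x^3 - 12*x^2 + 48*x - 64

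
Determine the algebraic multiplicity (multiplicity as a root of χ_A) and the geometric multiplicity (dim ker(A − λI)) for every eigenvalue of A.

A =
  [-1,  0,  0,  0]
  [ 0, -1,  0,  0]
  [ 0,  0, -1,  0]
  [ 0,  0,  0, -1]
λ = -1: alg = 4, geom = 4

Step 1 — factor the characteristic polynomial to read off the algebraic multiplicities:
  χ_A(x) = (x + 1)^4

Step 2 — compute geometric multiplicities via the rank-nullity identity g(λ) = n − rank(A − λI):
  rank(A − (-1)·I) = 0, so dim ker(A − (-1)·I) = n − 0 = 4

Summary:
  λ = -1: algebraic multiplicity = 4, geometric multiplicity = 4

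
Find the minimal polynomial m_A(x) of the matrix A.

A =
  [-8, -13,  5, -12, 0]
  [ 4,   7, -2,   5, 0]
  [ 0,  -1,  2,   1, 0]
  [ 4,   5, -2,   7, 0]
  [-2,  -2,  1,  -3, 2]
x^2 - 4*x + 4

The characteristic polynomial is χ_A(x) = (x - 2)^5, so the eigenvalues are known. The minimal polynomial is
  m_A(x) = Π_λ (x − λ)^{k_λ}
where k_λ is the size of the *largest* Jordan block for λ (equivalently, the smallest k with (A − λI)^k v = 0 for every generalised eigenvector v of λ).

  λ = 2: largest Jordan block has size 2, contributing (x − 2)^2

So m_A(x) = (x - 2)^2 = x^2 - 4*x + 4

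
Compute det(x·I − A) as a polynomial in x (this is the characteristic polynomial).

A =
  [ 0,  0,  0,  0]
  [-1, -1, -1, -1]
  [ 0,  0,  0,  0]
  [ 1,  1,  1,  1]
x^4

Expanding det(x·I − A) (e.g. by cofactor expansion or by noting that A is similar to its Jordan form J, which has the same characteristic polynomial as A) gives
  χ_A(x) = x^4
which factors as x^4. The eigenvalues (with algebraic multiplicities) are λ = 0 with multiplicity 4.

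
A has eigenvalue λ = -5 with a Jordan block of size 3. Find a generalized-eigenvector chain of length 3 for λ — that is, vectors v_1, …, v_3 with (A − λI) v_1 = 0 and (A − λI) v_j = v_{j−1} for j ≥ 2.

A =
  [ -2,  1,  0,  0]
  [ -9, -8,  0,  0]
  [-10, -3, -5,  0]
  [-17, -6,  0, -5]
A Jordan chain for λ = -5 of length 3:
v_1 = (0, 0, -3, 3)ᵀ
v_2 = (3, -9, -10, -17)ᵀ
v_3 = (1, 0, 0, 0)ᵀ

Let N = A − (-5)·I. We want v_3 with N^3 v_3 = 0 but N^2 v_3 ≠ 0; then v_{j-1} := N · v_j for j = 3, …, 2.

Pick v_3 = (1, 0, 0, 0)ᵀ.
Then v_2 = N · v_3 = (3, -9, -10, -17)ᵀ.
Then v_1 = N · v_2 = (0, 0, -3, 3)ᵀ.

Sanity check: (A − (-5)·I) v_1 = (0, 0, 0, 0)ᵀ = 0. ✓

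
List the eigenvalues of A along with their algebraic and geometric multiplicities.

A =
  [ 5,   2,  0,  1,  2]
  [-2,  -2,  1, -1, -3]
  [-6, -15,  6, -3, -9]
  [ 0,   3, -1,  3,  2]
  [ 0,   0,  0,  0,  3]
λ = 3: alg = 5, geom = 2

Step 1 — factor the characteristic polynomial to read off the algebraic multiplicities:
  χ_A(x) = (x - 3)^5

Step 2 — compute geometric multiplicities via the rank-nullity identity g(λ) = n − rank(A − λI):
  rank(A − (3)·I) = 3, so dim ker(A − (3)·I) = n − 3 = 2

Summary:
  λ = 3: algebraic multiplicity = 5, geometric multiplicity = 2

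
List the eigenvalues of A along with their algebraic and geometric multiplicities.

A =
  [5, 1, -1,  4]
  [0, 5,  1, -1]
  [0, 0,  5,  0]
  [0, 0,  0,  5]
λ = 5: alg = 4, geom = 2

Step 1 — factor the characteristic polynomial to read off the algebraic multiplicities:
  χ_A(x) = (x - 5)^4

Step 2 — compute geometric multiplicities via the rank-nullity identity g(λ) = n − rank(A − λI):
  rank(A − (5)·I) = 2, so dim ker(A − (5)·I) = n − 2 = 2

Summary:
  λ = 5: algebraic multiplicity = 4, geometric multiplicity = 2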